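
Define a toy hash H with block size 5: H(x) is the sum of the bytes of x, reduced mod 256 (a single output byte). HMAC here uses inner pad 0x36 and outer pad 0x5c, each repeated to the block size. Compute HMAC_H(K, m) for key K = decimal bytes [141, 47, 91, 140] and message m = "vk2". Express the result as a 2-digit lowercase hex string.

Key decimal bytes [141, 47, 91, 140] = 8d 2f 5b 8c is 4 bytes ≤ B = 5; zero-pad to 5 bytes: K' = 8d 2f 5b 8c 00.
K' ⊕ ipad = bb 19 6d ba 36.  K' ⊕ opad = d1 73 07 d0 5c.
Inner input = (K'⊕ipad) ∥ m = bb 19 6d ba 36 ∥ 76 6b 32.
Inner hash: sum = 187+25+109+186+54+118+107+50 = 836; mod 256 = 68 → 44.
Outer input = (K'⊕opad) ∥ inner = d1 73 07 d0 5c ∥ 44.
Outer hash (tag): sum = 209+115+7+208+92+68 = 699; mod 256 = 187 → bb.

bb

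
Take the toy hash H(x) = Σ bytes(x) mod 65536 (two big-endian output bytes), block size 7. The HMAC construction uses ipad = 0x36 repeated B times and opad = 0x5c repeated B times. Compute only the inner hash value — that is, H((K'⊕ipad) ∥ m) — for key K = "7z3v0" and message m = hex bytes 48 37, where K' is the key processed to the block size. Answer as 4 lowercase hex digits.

0183

Key "7z3v0" = 37 7a 33 76 30 is 5 bytes ≤ B = 7; zero-pad to 7 bytes: K' = 37 7a 33 76 30 00 00.
K' ⊕ ipad = 01 4c 05 40 06 36 36.
Inner input = 01 4c 05 40 06 36 36 ∥ 48 37.
Inner hash: sum = 1+76+5+64+6+54+54+72+55 = 387 → 01 83.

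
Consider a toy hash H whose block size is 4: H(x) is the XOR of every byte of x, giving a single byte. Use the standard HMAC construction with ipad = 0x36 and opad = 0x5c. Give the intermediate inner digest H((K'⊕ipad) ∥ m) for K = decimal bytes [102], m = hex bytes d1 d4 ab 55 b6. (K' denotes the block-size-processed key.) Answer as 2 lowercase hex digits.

Key decimal bytes [102] = 66 is 1 byte ≤ B = 4; zero-pad to 4 bytes: K' = 66 00 00 00.
K' ⊕ ipad = 50 36 36 36.
Inner input = 50 36 36 36 ∥ d1 d4 ab 55 b6.
Inner hash: XOR 50⊕36⊕36⊕36⊕d1⊕d4⊕ab⊕55⊕b6 = 2b.

2b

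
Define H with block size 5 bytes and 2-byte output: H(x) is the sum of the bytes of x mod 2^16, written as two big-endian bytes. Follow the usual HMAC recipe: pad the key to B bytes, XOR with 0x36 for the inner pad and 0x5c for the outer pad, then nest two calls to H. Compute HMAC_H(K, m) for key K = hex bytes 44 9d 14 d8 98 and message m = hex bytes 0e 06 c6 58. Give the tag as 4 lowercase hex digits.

Key hex bytes 44 9d 14 d8 98 is exactly B = 5 bytes: K' = 44 9d 14 d8 98.
K' ⊕ ipad = 72 ab 22 ee ae.  K' ⊕ opad = 18 c1 48 84 c4.
Inner input = (K'⊕ipad) ∥ m = 72 ab 22 ee ae ∥ 0e 06 c6 58.
Inner hash: sum = 114+171+34+238+174+14+6+198+88 = 1037 → 04 0d.
Outer input = (K'⊕opad) ∥ inner = 18 c1 48 84 c4 ∥ 04 0d.
Outer hash (tag): sum = 24+193+72+132+196+4+13 = 634 → 02 7a.

027a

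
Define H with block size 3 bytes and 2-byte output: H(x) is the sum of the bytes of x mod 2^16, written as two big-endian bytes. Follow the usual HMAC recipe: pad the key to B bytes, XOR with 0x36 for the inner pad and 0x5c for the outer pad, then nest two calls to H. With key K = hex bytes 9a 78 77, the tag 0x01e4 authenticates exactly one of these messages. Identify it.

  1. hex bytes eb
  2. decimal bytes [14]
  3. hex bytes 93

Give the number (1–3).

3

Key hex bytes 9a 78 77 is exactly B = 3 bytes: K' = 9a 78 77.
K' ⊕ ipad = ac 4e 41; K' ⊕ opad = c6 24 2b.
m1: inner = H(ac 4e 41 eb) = 02 26; tag = H(c6 24 2b 02 26) = 013d
m2: inner = H(ac 4e 41 0e) = 01 49; tag = H(c6 24 2b 01 49) = 015f
m3: inner = H(ac 4e 41 93) = 01 ce; tag = H(c6 24 2b 01 ce) = 01e4 ← matches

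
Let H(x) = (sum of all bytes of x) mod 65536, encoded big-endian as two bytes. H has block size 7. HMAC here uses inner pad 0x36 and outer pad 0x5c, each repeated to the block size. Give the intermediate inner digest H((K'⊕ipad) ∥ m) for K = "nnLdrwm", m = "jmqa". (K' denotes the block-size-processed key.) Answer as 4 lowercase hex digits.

Key "nnLdrwm" = 6e 6e 4c 64 72 77 6d is exactly B = 7 bytes: K' = 6e 6e 4c 64 72 77 6d.
K' ⊕ ipad = 58 58 7a 52 44 41 5b.
Inner input = 58 58 7a 52 44 41 5b ∥ 6a 6d 71 61.
Inner hash: sum = 88+88+122+82+68+65+91+106+109+113+97 = 1029 → 04 05.

0405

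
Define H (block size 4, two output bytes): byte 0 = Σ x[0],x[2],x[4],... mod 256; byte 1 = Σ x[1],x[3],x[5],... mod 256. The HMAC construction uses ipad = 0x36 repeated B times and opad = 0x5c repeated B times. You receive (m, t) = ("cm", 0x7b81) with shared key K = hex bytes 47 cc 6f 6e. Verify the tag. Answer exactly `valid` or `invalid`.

valid

Key hex bytes 47 cc 6f 6e is exactly B = 4 bytes: K' = 47 cc 6f 6e.
K' ⊕ ipad = 71 fa 59 58; K' ⊕ opad = 1b 90 33 32.
Inner hash: even-index sum = 301 mod 256 = 45; odd-index sum = 447 mod 256 = 191 → 2d bf.
Outer hash (recomputed tag): even-index sum = 123 mod 256 = 123; odd-index sum = 385 mod 256 = 129 → 7b 81.
Recomputed tag = 7b81; claimed = 7b81 → match.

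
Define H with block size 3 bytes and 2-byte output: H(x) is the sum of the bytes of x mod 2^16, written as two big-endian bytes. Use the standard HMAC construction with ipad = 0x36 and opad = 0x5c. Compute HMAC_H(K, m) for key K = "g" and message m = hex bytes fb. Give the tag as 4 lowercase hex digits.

Key "g" = 67 is 1 byte ≤ B = 3; zero-pad to 3 bytes: K' = 67 00 00.
K' ⊕ ipad = 51 36 36.  K' ⊕ opad = 3b 5c 5c.
Inner input = (K'⊕ipad) ∥ m = 51 36 36 ∥ fb.
Inner hash: sum = 81+54+54+251 = 440 → 01 b8.
Outer input = (K'⊕opad) ∥ inner = 3b 5c 5c ∥ 01 b8.
Outer hash (tag): sum = 59+92+92+1+184 = 428 → 01 ac.

01ac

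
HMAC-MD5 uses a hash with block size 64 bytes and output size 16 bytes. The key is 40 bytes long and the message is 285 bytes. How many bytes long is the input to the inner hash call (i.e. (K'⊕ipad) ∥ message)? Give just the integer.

349

Key is 40 ≤ 64 bytes, zero-padded: |K'| = 64.
Inner input = (K'⊕ipad) ∥ m → 64 + 285 = 349 bytes.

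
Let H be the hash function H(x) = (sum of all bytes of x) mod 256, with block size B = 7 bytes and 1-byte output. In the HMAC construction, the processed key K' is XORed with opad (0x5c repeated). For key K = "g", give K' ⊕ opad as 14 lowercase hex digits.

3b5c5c5c5c5c5c

Key "g" = 67 is 1 byte ≤ B = 7; zero-pad to 7 bytes: K' = 67 00 00 00 00 00 00.
XOR each byte with 0x5c: 67⊕5c=3b, 00⊕5c=5c, 00⊕5c=5c, 00⊕5c=5c, 00⊕5c=5c, 00⊕5c=5c, 00⊕5c=5c.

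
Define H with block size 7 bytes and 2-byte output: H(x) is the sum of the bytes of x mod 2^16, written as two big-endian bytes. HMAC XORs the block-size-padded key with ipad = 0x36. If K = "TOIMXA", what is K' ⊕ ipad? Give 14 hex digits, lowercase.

62797f7b6e7736

Key "TOIMXA" = 54 4f 49 4d 58 41 is 6 bytes ≤ B = 7; zero-pad to 7 bytes: K' = 54 4f 49 4d 58 41 00.
XOR each byte with 0x36: 54⊕36=62, 4f⊕36=79, 49⊕36=7f, 4d⊕36=7b, 58⊕36=6e, 41⊕36=77, 00⊕36=36.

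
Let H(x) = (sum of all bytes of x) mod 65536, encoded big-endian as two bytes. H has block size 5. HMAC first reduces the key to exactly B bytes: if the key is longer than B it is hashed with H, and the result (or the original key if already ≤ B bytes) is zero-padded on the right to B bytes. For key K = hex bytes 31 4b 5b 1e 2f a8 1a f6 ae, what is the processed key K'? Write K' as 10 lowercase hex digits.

|K| = 9 > B = 5, so first hash the key.
H(K): sum = 49+75+91+30+47+168+26+246+174 = 906 → 03 8a.
Zero-pad H(K) = 03 8a to 5 bytes: K' = 03 8a 00 00 00.

038a000000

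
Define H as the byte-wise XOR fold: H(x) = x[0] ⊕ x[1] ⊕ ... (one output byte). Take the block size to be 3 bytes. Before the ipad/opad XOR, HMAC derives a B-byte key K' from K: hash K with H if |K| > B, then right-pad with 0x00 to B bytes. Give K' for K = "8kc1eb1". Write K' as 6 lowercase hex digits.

|K| = 7 > B = 3, so first hash the key.
H(K): XOR 38⊕6b⊕63⊕31⊕65⊕62⊕31 = 37.
Zero-pad H(K) = 37 to 3 bytes: K' = 37 00 00.

370000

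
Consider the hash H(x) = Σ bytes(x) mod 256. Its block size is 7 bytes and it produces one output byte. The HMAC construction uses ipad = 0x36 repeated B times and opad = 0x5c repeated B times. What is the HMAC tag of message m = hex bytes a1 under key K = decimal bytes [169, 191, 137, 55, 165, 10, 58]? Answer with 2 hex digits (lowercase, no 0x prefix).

31

Key decimal bytes [169, 191, 137, 55, 165, 10, 58] = a9 bf 89 37 a5 0a 3a is exactly B = 7 bytes: K' = a9 bf 89 37 a5 0a 3a.
K' ⊕ ipad = 9f 89 bf 01 93 3c 0c.  K' ⊕ opad = f5 e3 d5 6b f9 56 66.
Inner input = (K'⊕ipad) ∥ m = 9f 89 bf 01 93 3c 0c ∥ a1.
Inner hash: sum = 159+137+191+1+147+60+12+161 = 868; mod 256 = 100 → 64.
Outer input = (K'⊕opad) ∥ inner = f5 e3 d5 6b f9 56 66 ∥ 64.
Outer hash (tag): sum = 245+227+213+107+249+86+102+100 = 1329; mod 256 = 49 → 31.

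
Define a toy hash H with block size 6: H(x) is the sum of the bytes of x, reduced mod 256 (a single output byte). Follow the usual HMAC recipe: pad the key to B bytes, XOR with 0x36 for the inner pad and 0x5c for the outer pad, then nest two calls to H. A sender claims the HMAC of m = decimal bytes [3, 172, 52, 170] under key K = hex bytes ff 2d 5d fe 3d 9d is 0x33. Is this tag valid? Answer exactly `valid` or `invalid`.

Key hex bytes ff 2d 5d fe 3d 9d is exactly B = 6 bytes: K' = ff 2d 5d fe 3d 9d.
K' ⊕ ipad = c9 1b 6b c8 0b ab; K' ⊕ opad = a3 71 01 a2 61 c1.
Inner hash: sum = 201+27+107+200+11+171+3+172+52+170 = 1114; mod 256 = 90 → 5a.
Outer hash (recomputed tag): sum = 163+113+1+162+97+193+90 = 819; mod 256 = 51 → 33.
Recomputed tag = 33; claimed = 33 → match.

valid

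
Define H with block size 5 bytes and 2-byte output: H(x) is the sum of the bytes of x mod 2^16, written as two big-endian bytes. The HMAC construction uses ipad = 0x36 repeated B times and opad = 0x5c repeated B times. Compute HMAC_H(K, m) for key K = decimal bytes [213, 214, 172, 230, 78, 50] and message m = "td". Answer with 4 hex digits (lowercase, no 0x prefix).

Key decimal bytes [213, 214, 172, 230, 78, 50] = d5 d6 ac e6 4e 32 is 6 bytes > B = 5, so hash it first: H(key) = 03 bd, then zero-pad to 5 bytes: K' = 03 bd 00 00 00.
K' ⊕ ipad = 35 8b 36 36 36.  K' ⊕ opad = 5f e1 5c 5c 5c.
Inner input = (K'⊕ipad) ∥ m = 35 8b 36 36 36 ∥ 74 64.
Inner hash: sum = 53+139+54+54+54+116+100 = 570 → 02 3a.
Outer input = (K'⊕opad) ∥ inner = 5f e1 5c 5c 5c ∥ 02 3a.
Outer hash (tag): sum = 95+225+92+92+92+2+58 = 656 → 02 90.

0290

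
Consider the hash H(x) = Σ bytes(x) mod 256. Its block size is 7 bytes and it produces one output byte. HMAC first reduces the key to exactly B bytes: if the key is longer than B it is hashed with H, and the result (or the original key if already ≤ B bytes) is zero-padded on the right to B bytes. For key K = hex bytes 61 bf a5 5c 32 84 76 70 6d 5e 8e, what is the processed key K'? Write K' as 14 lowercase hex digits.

|K| = 11 > B = 7, so first hash the key.
H(K): sum = 97+191+165+92+50+132+118+112+109+94+142 = 1302; mod 256 = 22 → 16.
Zero-pad H(K) = 16 to 7 bytes: K' = 16 00 00 00 00 00 00.

16000000000000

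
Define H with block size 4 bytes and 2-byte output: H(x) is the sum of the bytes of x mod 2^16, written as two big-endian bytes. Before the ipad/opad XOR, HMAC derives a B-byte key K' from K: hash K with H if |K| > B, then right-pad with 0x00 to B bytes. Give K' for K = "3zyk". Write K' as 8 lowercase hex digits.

337a796b

Key "3zyk" = 33 7a 79 6b is exactly B = 4 bytes: K' = 33 7a 79 6b.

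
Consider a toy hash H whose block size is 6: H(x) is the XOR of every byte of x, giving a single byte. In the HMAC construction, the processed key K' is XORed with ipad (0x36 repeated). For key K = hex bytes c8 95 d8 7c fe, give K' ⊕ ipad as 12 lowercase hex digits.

Key hex bytes c8 95 d8 7c fe is 5 bytes ≤ B = 6; zero-pad to 6 bytes: K' = c8 95 d8 7c fe 00.
XOR each byte with 0x36: c8⊕36=fe, 95⊕36=a3, d8⊕36=ee, 7c⊕36=4a, fe⊕36=c8, 00⊕36=36.

fea3ee4ac836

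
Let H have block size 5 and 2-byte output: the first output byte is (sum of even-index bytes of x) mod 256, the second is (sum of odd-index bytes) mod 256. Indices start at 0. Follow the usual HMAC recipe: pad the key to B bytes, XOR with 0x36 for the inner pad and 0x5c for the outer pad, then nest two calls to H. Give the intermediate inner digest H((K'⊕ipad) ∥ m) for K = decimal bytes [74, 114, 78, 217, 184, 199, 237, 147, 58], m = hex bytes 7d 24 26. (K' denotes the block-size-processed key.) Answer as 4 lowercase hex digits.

Key decimal bytes [74, 114, 78, 217, 184, 199, 237, 147, 58] = 4a 72 4e d9 b8 c7 ed 93 3a is 9 bytes > B = 5, so hash it first: H(key) = 77 a5, then zero-pad to 5 bytes: K' = 77 a5 00 00 00.
K' ⊕ ipad = 41 93 36 36 36.
Inner input = 41 93 36 36 36 ∥ 7d 24 26.
Inner hash: even-index sum = 209 mod 256 = 209; odd-index sum = 364 mod 256 = 108 → d1 6c.

d16c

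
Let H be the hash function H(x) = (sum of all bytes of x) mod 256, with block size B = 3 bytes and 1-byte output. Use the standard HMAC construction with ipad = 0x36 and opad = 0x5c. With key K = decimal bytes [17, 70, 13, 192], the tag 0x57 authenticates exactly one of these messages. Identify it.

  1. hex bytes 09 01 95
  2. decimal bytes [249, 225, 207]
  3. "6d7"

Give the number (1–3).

2

Key decimal bytes [17, 70, 13, 192] = 11 46 0d c0 is 4 bytes > B = 3, so hash it first: H(key) = 24, then zero-pad to 3 bytes: K' = 24 00 00.
K' ⊕ ipad = 12 36 36; K' ⊕ opad = 78 5c 5c.
m1: inner = H(12 36 36 09 01 95) = 1d; tag = H(78 5c 5c 1d) = 4d
m2: inner = H(12 36 36 f9 e1 cf) = 27; tag = H(78 5c 5c 27) = 57 ← matches
m3: inner = H(12 36 36 36 64 37) = 4f; tag = H(78 5c 5c 4f) = 7f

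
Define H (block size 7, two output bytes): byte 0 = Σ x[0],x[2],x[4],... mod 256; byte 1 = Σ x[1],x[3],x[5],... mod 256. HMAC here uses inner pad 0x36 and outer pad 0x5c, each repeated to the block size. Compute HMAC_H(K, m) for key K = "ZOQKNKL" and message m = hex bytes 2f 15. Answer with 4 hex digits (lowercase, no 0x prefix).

Key "ZOQKNKL" = 5a 4f 51 4b 4e 4b 4c is exactly B = 7 bytes: K' = 5a 4f 51 4b 4e 4b 4c.
K' ⊕ ipad = 6c 79 67 7d 78 7d 7a.  K' ⊕ opad = 06 13 0d 17 12 17 10.
Inner input = (K'⊕ipad) ∥ m = 6c 79 67 7d 78 7d 7a ∥ 2f 15.
Inner hash: even-index sum = 474 mod 256 = 218; odd-index sum = 418 mod 256 = 162 → da a2.
Outer input = (K'⊕opad) ∥ inner = 06 13 0d 17 12 17 10 ∥ da a2.
Outer hash (tag): even-index sum = 215 mod 256 = 215; odd-index sum = 283 mod 256 = 27 → d7 1b.

d71b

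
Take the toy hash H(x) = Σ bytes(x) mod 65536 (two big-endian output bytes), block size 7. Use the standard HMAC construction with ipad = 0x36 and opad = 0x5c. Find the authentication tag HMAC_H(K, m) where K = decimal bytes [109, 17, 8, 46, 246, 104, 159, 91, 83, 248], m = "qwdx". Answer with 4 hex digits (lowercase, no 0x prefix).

0297

Key decimal bytes [109, 17, 8, 46, 246, 104, 159, 91, 83, 248] = 6d 11 08 2e f6 68 9f 5b 53 f8 is 10 bytes > B = 7, so hash it first: H(key) = 04 57, then zero-pad to 7 bytes: K' = 04 57 00 00 00 00 00.
K' ⊕ ipad = 32 61 36 36 36 36 36.  K' ⊕ opad = 58 0b 5c 5c 5c 5c 5c.
Inner input = (K'⊕ipad) ∥ m = 32 61 36 36 36 36 36 ∥ 71 77 64 78.
Inner hash: sum = 50+97+54+54+54+54+54+113+119+100+120 = 869 → 03 65.
Outer input = (K'⊕opad) ∥ inner = 58 0b 5c 5c 5c 5c 5c ∥ 03 65.
Outer hash (tag): sum = 88+11+92+92+92+92+92+3+101 = 663 → 02 97.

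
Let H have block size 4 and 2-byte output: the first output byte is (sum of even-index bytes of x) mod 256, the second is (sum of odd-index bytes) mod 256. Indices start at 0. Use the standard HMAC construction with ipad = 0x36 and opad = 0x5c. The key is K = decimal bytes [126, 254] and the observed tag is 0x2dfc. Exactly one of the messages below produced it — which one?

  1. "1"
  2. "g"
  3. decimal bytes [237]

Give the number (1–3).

1

Key decimal bytes [126, 254] = 7e fe is 2 bytes ≤ B = 4; zero-pad to 4 bytes: K' = 7e fe 00 00.
K' ⊕ ipad = 48 c8 36 36; K' ⊕ opad = 22 a2 5c 5c.
m1: inner = H(48 c8 36 36 31) = af fe; tag = H(22 a2 5c 5c af fe) = 2dfc ← matches
m2: inner = H(48 c8 36 36 67) = e5 fe; tag = H(22 a2 5c 5c e5 fe) = 63fc
m3: inner = H(48 c8 36 36 ed) = 6b fe; tag = H(22 a2 5c 5c 6b fe) = e9fc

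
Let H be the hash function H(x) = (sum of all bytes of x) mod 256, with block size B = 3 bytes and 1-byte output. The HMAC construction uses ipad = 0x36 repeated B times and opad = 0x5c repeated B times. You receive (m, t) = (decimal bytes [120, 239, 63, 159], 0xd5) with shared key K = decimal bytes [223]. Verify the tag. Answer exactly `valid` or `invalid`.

valid

Key decimal bytes [223] = df is 1 byte ≤ B = 3; zero-pad to 3 bytes: K' = df 00 00.
K' ⊕ ipad = e9 36 36; K' ⊕ opad = 83 5c 5c.
Inner hash: sum = 233+54+54+120+239+63+159 = 922; mod 256 = 154 → 9a.
Outer hash (recomputed tag): sum = 131+92+92+154 = 469; mod 256 = 213 → d5.
Recomputed tag = d5; claimed = d5 → match.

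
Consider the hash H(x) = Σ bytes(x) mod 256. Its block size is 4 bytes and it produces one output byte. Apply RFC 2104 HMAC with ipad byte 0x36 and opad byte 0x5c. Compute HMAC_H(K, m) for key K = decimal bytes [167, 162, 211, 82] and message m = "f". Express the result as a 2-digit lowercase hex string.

Key decimal bytes [167, 162, 211, 82] = a7 a2 d3 52 is exactly B = 4 bytes: K' = a7 a2 d3 52.
K' ⊕ ipad = 91 94 e5 64.  K' ⊕ opad = fb fe 8f 0e.
Inner input = (K'⊕ipad) ∥ m = 91 94 e5 64 ∥ 66.
Inner hash: sum = 145+148+229+100+102 = 724; mod 256 = 212 → d4.
Outer input = (K'⊕opad) ∥ inner = fb fe 8f 0e ∥ d4.
Outer hash (tag): sum = 251+254+143+14+212 = 874; mod 256 = 106 → 6a.

6a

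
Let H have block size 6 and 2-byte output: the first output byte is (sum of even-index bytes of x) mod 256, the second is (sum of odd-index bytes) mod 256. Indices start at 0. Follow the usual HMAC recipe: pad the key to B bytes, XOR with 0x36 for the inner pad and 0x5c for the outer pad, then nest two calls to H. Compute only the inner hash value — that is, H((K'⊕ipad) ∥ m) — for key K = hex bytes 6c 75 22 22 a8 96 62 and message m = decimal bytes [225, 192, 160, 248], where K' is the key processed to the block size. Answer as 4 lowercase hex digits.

9b3f

Key hex bytes 6c 75 22 22 a8 96 62 is 7 bytes > B = 6, so hash it first: H(key) = 98 2d, then zero-pad to 6 bytes: K' = 98 2d 00 00 00 00.
K' ⊕ ipad = ae 1b 36 36 36 36.
Inner input = ae 1b 36 36 36 36 ∥ e1 c0 a0 f8.
Inner hash: even-index sum = 667 mod 256 = 155; odd-index sum = 575 mod 256 = 63 → 9b 3f.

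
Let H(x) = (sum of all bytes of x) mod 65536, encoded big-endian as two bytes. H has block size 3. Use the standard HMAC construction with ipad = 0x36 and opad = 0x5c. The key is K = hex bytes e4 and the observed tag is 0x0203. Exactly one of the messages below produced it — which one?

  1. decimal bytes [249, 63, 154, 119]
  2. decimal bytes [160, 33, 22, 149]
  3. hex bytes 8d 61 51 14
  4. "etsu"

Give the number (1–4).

Key hex bytes e4 is 1 byte ≤ B = 3; zero-pad to 3 bytes: K' = e4 00 00.
K' ⊕ ipad = d2 36 36; K' ⊕ opad = b8 5c 5c.
m1: inner = H(d2 36 36 f9 3f 9a 77) = 03 87; tag = H(b8 5c 5c 03 87) = 01fa
m2: inner = H(d2 36 36 a0 21 16 95) = 02 aa; tag = H(b8 5c 5c 02 aa) = 021c
m3: inner = H(d2 36 36 8d 61 51 14) = 02 91; tag = H(b8 5c 5c 02 91) = 0203 ← matches
m4: inner = H(d2 36 36 65 74 73 75) = 02 ff; tag = H(b8 5c 5c 02 ff) = 0271

3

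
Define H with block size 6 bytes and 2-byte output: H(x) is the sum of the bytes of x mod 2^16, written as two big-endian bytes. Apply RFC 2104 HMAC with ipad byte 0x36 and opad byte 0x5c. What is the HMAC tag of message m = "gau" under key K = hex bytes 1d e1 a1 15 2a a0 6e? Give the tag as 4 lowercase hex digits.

02a4

Key hex bytes 1d e1 a1 15 2a a0 6e is 7 bytes > B = 6, so hash it first: H(key) = 02 ec, then zero-pad to 6 bytes: K' = 02 ec 00 00 00 00.
K' ⊕ ipad = 34 da 36 36 36 36.  K' ⊕ opad = 5e b0 5c 5c 5c 5c.
Inner input = (K'⊕ipad) ∥ m = 34 da 36 36 36 36 ∥ 67 61 75.
Inner hash: sum = 52+218+54+54+54+54+103+97+117 = 803 → 03 23.
Outer input = (K'⊕opad) ∥ inner = 5e b0 5c 5c 5c 5c ∥ 03 23.
Outer hash (tag): sum = 94+176+92+92+92+92+3+35 = 676 → 02 a4.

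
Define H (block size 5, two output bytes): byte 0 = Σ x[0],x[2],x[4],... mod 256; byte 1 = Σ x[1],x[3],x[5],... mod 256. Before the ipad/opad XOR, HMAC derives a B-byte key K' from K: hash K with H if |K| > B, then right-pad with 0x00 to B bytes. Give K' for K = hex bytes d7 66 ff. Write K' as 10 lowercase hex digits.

d766ff0000

Key hex bytes d7 66 ff is 3 bytes ≤ B = 5; zero-pad to 5 bytes: K' = d7 66 ff 00 00.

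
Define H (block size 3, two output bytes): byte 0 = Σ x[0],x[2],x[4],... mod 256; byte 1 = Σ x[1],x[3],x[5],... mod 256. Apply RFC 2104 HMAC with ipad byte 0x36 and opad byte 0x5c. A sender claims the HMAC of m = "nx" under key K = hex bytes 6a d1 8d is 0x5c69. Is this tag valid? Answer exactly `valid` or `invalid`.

Key hex bytes 6a d1 8d is exactly B = 3 bytes: K' = 6a d1 8d.
K' ⊕ ipad = 5c e7 bb; K' ⊕ opad = 36 8d d1.
Inner hash: even-index sum = 399 mod 256 = 143; odd-index sum = 341 mod 256 = 85 → 8f 55.
Outer hash (recomputed tag): even-index sum = 348 mod 256 = 92; odd-index sum = 284 mod 256 = 28 → 5c 1c.
Recomputed tag = 5c1c; claimed = 5c69 → mismatch.

invalid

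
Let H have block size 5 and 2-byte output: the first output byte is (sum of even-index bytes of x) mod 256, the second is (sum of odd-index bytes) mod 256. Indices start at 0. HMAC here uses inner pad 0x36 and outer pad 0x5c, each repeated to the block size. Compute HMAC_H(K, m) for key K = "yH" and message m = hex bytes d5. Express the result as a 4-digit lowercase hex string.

662b

Key "yH" = 79 48 is 2 bytes ≤ B = 5; zero-pad to 5 bytes: K' = 79 48 00 00 00.
K' ⊕ ipad = 4f 7e 36 36 36.  K' ⊕ opad = 25 14 5c 5c 5c.
Inner input = (K'⊕ipad) ∥ m = 4f 7e 36 36 36 ∥ d5.
Inner hash: even-index sum = 187 mod 256 = 187; odd-index sum = 393 mod 256 = 137 → bb 89.
Outer input = (K'⊕opad) ∥ inner = 25 14 5c 5c 5c ∥ bb 89.
Outer hash (tag): even-index sum = 358 mod 256 = 102; odd-index sum = 299 mod 256 = 43 → 66 2b.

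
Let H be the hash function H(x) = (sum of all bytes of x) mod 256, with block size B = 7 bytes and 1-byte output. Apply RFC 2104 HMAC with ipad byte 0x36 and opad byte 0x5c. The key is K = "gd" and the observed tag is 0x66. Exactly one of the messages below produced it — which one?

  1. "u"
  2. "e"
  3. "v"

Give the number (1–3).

3

Key "gd" = 67 64 is 2 bytes ≤ B = 7; zero-pad to 7 bytes: K' = 67 64 00 00 00 00 00.
K' ⊕ ipad = 51 52 36 36 36 36 36; K' ⊕ opad = 3b 38 5c 5c 5c 5c 5c.
m1: inner = H(51 52 36 36 36 36 36 75) = 26; tag = H(3b 38 5c 5c 5c 5c 5c 26) = 65
m2: inner = H(51 52 36 36 36 36 36 65) = 16; tag = H(3b 38 5c 5c 5c 5c 5c 16) = 55
m3: inner = H(51 52 36 36 36 36 36 76) = 27; tag = H(3b 38 5c 5c 5c 5c 5c 27) = 66 ← matches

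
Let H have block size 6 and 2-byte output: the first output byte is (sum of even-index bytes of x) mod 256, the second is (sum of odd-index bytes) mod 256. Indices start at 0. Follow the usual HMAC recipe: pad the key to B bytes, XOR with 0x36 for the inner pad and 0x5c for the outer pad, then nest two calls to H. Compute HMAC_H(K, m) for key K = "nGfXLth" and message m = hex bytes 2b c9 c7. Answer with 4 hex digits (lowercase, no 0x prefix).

Key "nGfXLth" = 6e 47 66 58 4c 74 68 is 7 bytes > B = 6, so hash it first: H(key) = 88 13, then zero-pad to 6 bytes: K' = 88 13 00 00 00 00.
K' ⊕ ipad = be 25 36 36 36 36.  K' ⊕ opad = d4 4f 5c 5c 5c 5c.
Inner input = (K'⊕ipad) ∥ m = be 25 36 36 36 36 ∥ 2b c9 c7.
Inner hash: even-index sum = 540 mod 256 = 28; odd-index sum = 346 mod 256 = 90 → 1c 5a.
Outer input = (K'⊕opad) ∥ inner = d4 4f 5c 5c 5c 5c ∥ 1c 5a.
Outer hash (tag): even-index sum = 424 mod 256 = 168; odd-index sum = 353 mod 256 = 97 → a8 61.

a861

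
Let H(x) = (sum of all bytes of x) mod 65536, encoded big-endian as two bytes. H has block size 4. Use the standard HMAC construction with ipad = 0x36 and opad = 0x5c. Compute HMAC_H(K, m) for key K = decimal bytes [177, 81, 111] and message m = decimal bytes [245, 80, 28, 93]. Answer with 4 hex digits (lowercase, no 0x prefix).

Key decimal bytes [177, 81, 111] = b1 51 6f is 3 bytes ≤ B = 4; zero-pad to 4 bytes: K' = b1 51 6f 00.
K' ⊕ ipad = 87 67 59 36.  K' ⊕ opad = ed 0d 33 5c.
Inner input = (K'⊕ipad) ∥ m = 87 67 59 36 ∥ f5 50 1c 5d.
Inner hash: sum = 135+103+89+54+245+80+28+93 = 827 → 03 3b.
Outer input = (K'⊕opad) ∥ inner = ed 0d 33 5c ∥ 03 3b.
Outer hash (tag): sum = 237+13+51+92+3+59 = 455 → 01 c7.

01c7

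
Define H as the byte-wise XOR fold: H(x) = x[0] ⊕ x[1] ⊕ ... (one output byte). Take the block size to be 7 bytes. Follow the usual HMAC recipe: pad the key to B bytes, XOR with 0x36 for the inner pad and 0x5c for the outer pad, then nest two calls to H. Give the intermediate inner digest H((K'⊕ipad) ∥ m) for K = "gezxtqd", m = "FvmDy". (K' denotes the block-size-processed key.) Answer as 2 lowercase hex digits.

Key "gezxtqd" = 67 65 7a 78 74 71 64 is exactly B = 7 bytes: K' = 67 65 7a 78 74 71 64.
K' ⊕ ipad = 51 53 4c 4e 42 47 52.
Inner input = 51 53 4c 4e 42 47 52 ∥ 46 76 6d 44 79.
Inner hash: XOR 51⊕53⊕4c⊕4e⊕42⊕47⊕52⊕46⊕76⊕6d⊕44⊕79 = 37.

37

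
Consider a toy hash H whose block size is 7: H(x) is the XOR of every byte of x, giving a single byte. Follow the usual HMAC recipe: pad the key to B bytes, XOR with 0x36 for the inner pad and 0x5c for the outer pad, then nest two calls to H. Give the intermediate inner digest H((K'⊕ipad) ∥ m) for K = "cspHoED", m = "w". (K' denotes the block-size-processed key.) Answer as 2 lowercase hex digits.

Key "cspHoED" = 63 73 70 48 6f 45 44 is exactly B = 7 bytes: K' = 63 73 70 48 6f 45 44.
K' ⊕ ipad = 55 45 46 7e 59 73 72.
Inner input = 55 45 46 7e 59 73 72 ∥ 77.
Inner hash: XOR 55⊕45⊕46⊕7e⊕59⊕73⊕72⊕77 = 07.

07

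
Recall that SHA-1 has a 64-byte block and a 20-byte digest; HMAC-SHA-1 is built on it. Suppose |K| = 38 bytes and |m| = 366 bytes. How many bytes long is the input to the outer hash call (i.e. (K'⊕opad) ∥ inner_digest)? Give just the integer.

Key is 38 ≤ 64 bytes, zero-padded: |K'| = 64.
Outer input = (K'⊕opad) ∥ H(inner) → 64 + 20 = 84 bytes.

84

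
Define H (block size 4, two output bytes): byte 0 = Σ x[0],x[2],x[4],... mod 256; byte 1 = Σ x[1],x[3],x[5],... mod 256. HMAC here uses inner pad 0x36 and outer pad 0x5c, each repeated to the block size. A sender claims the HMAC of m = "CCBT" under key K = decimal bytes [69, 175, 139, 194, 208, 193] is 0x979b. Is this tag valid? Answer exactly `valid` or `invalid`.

invalid

Key decimal bytes [69, 175, 139, 194, 208, 193] = 45 af 8b c2 d0 c1 is 6 bytes > B = 4, so hash it first: H(key) = a0 32, then zero-pad to 4 bytes: K' = a0 32 00 00.
K' ⊕ ipad = 96 04 36 36; K' ⊕ opad = fc 6e 5c 5c.
Inner hash: even-index sum = 337 mod 256 = 81; odd-index sum = 209 mod 256 = 209 → 51 d1.
Outer hash (recomputed tag): even-index sum = 425 mod 256 = 169; odd-index sum = 411 mod 256 = 155 → a9 9b.
Recomputed tag = a99b; claimed = 979b → mismatch.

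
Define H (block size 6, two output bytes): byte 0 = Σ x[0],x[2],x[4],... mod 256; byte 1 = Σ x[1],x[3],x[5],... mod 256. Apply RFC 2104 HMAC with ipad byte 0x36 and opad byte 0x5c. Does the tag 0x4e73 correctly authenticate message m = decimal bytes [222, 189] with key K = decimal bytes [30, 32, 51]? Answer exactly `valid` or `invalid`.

valid

Key decimal bytes [30, 32, 51] = 1e 20 33 is 3 bytes ≤ B = 6; zero-pad to 6 bytes: K' = 1e 20 33 00 00 00.
K' ⊕ ipad = 28 16 05 36 36 36; K' ⊕ opad = 42 7c 6f 5c 5c 5c.
Inner hash: even-index sum = 321 mod 256 = 65; odd-index sum = 319 mod 256 = 63 → 41 3f.
Outer hash (recomputed tag): even-index sum = 334 mod 256 = 78; odd-index sum = 371 mod 256 = 115 → 4e 73.
Recomputed tag = 4e73; claimed = 4e73 → match.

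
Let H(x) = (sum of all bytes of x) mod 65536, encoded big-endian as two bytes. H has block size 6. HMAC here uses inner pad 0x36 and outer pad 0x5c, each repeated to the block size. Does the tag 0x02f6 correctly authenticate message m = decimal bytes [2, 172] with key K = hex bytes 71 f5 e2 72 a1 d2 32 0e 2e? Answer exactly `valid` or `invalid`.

Key hex bytes 71 f5 e2 72 a1 d2 32 0e 2e is 9 bytes > B = 6, so hash it first: H(key) = 04 9b, then zero-pad to 6 bytes: K' = 04 9b 00 00 00 00.
K' ⊕ ipad = 32 ad 36 36 36 36; K' ⊕ opad = 58 c7 5c 5c 5c 5c.
Inner hash: sum = 50+173+54+54+54+54+2+172 = 613 → 02 65.
Outer hash (recomputed tag): sum = 88+199+92+92+92+92+2+101 = 758 → 02 f6.
Recomputed tag = 02f6; claimed = 02f6 → match.

valid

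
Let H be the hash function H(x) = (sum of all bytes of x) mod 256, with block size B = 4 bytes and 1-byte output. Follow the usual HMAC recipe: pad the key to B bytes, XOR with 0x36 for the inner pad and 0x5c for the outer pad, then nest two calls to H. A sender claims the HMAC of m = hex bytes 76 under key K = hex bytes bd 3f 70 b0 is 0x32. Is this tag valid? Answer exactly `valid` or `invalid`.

Key hex bytes bd 3f 70 b0 is exactly B = 4 bytes: K' = bd 3f 70 b0.
K' ⊕ ipad = 8b 09 46 86; K' ⊕ opad = e1 63 2c ec.
Inner hash: sum = 139+9+70+134+118 = 470; mod 256 = 214 → d6.
Outer hash (recomputed tag): sum = 225+99+44+236+214 = 818; mod 256 = 50 → 32.
Recomputed tag = 32; claimed = 32 → match.

valid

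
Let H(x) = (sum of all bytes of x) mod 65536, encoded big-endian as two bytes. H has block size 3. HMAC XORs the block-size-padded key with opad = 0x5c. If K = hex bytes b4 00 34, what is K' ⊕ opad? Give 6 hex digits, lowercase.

e85c68

Key hex bytes b4 00 34 is exactly B = 3 bytes: K' = b4 00 34.
XOR each byte with 0x5c: b4⊕5c=e8, 00⊕5c=5c, 34⊕5c=68.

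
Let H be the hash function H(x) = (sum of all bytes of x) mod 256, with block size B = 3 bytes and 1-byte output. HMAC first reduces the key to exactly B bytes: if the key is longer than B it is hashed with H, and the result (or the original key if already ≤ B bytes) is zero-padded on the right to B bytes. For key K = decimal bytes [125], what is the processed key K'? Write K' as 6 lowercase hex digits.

Key decimal bytes [125] = 7d is 1 byte ≤ B = 3; zero-pad to 3 bytes: K' = 7d 00 00.

7d0000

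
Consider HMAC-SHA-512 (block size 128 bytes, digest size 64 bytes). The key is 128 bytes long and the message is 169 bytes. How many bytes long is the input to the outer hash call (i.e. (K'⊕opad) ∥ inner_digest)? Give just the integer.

Key is 128 ≤ 128 bytes, zero-padded: |K'| = 128.
Outer input = (K'⊕opad) ∥ H(inner) → 128 + 64 = 192 bytes.

192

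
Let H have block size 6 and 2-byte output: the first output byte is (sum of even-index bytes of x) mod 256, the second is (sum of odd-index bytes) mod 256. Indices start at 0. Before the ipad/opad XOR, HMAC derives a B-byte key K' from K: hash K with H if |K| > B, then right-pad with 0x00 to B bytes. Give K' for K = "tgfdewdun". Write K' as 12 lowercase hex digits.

|K| = 9 > B = 6, so first hash the key.
H(K): even-index sum = 529 mod 256 = 17; odd-index sum = 439 mod 256 = 183 → 11 b7.
Zero-pad H(K) = 11 b7 to 6 bytes: K' = 11 b7 00 00 00 00.

11b700000000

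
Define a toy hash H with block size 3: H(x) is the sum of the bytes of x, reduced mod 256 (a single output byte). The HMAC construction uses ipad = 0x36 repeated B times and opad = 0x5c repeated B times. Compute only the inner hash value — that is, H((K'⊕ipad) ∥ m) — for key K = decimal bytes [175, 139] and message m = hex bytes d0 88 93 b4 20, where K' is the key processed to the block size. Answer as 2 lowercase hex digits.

Key decimal bytes [175, 139] = af 8b is 2 bytes ≤ B = 3; zero-pad to 3 bytes: K' = af 8b 00.
K' ⊕ ipad = 99 bd 36.
Inner input = 99 bd 36 ∥ d0 88 93 b4 20.
Inner hash: sum = 153+189+54+208+136+147+180+32 = 1099; mod 256 = 75 → 4b.

4b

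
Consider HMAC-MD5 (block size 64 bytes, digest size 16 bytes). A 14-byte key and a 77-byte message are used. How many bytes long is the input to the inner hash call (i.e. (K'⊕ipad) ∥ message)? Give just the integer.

141

Key is 14 ≤ 64 bytes, zero-padded: |K'| = 64.
Inner input = (K'⊕ipad) ∥ m → 64 + 77 = 141 bytes.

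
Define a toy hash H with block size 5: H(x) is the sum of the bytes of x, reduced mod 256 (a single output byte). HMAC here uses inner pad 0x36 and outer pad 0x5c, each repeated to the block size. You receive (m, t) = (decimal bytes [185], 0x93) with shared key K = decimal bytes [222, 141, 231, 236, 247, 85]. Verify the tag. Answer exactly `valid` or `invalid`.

Key decimal bytes [222, 141, 231, 236, 247, 85] = de 8d e7 ec f7 55 is 6 bytes > B = 5, so hash it first: H(key) = 8a, then zero-pad to 5 bytes: K' = 8a 00 00 00 00.
K' ⊕ ipad = bc 36 36 36 36; K' ⊕ opad = d6 5c 5c 5c 5c.
Inner hash: sum = 188+54+54+54+54+185 = 589; mod 256 = 77 → 4d.
Outer hash (recomputed tag): sum = 214+92+92+92+92+77 = 659; mod 256 = 147 → 93.
Recomputed tag = 93; claimed = 93 → match.

valid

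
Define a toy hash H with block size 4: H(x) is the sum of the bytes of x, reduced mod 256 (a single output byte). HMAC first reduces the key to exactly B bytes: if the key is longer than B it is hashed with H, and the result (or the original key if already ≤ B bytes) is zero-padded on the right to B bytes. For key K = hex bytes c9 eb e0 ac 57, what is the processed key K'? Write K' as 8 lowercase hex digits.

|K| = 5 > B = 4, so first hash the key.
H(K): sum = 201+235+224+172+87 = 919; mod 256 = 151 → 97.
Zero-pad H(K) = 97 to 4 bytes: K' = 97 00 00 00.

97000000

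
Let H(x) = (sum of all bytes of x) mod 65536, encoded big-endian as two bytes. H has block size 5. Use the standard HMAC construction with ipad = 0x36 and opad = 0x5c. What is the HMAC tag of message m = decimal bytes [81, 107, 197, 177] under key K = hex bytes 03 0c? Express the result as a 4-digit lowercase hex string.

0209

Key hex bytes 03 0c is 2 bytes ≤ B = 5; zero-pad to 5 bytes: K' = 03 0c 00 00 00.
K' ⊕ ipad = 35 3a 36 36 36.  K' ⊕ opad = 5f 50 5c 5c 5c.
Inner input = (K'⊕ipad) ∥ m = 35 3a 36 36 36 ∥ 51 6b c5 b1.
Inner hash: sum = 53+58+54+54+54+81+107+197+177 = 835 → 03 43.
Outer input = (K'⊕opad) ∥ inner = 5f 50 5c 5c 5c ∥ 03 43.
Outer hash (tag): sum = 95+80+92+92+92+3+67 = 521 → 02 09.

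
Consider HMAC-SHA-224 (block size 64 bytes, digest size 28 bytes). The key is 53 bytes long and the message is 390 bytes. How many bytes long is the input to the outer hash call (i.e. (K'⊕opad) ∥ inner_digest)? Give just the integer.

Key is 53 ≤ 64 bytes, zero-padded: |K'| = 64.
Outer input = (K'⊕opad) ∥ H(inner) → 64 + 28 = 92 bytes.

92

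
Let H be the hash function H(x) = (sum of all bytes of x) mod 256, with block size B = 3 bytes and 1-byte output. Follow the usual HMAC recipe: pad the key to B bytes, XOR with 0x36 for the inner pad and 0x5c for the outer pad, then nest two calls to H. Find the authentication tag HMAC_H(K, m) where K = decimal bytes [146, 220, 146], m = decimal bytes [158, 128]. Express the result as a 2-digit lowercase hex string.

6c

Key decimal bytes [146, 220, 146] = 92 dc 92 is exactly B = 3 bytes: K' = 92 dc 92.
K' ⊕ ipad = a4 ea a4.  K' ⊕ opad = ce 80 ce.
Inner input = (K'⊕ipad) ∥ m = a4 ea a4 ∥ 9e 80.
Inner hash: sum = 164+234+164+158+128 = 848; mod 256 = 80 → 50.
Outer input = (K'⊕opad) ∥ inner = ce 80 ce ∥ 50.
Outer hash (tag): sum = 206+128+206+80 = 620; mod 256 = 108 → 6c.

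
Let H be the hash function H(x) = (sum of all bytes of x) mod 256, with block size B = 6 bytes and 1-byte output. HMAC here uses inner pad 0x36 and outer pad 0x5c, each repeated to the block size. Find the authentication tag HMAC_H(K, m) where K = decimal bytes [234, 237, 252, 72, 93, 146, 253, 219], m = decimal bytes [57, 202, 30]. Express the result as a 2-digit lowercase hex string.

8d

Key decimal bytes [234, 237, 252, 72, 93, 146, 253, 219] = ea ed fc 48 5d 92 fd db is 8 bytes > B = 6, so hash it first: H(key) = e2, then zero-pad to 6 bytes: K' = e2 00 00 00 00 00.
K' ⊕ ipad = d4 36 36 36 36 36.  K' ⊕ opad = be 5c 5c 5c 5c 5c.
Inner input = (K'⊕ipad) ∥ m = d4 36 36 36 36 36 ∥ 39 ca 1e.
Inner hash: sum = 212+54+54+54+54+54+57+202+30 = 771; mod 256 = 3 → 03.
Outer input = (K'⊕opad) ∥ inner = be 5c 5c 5c 5c 5c ∥ 03.
Outer hash (tag): sum = 190+92+92+92+92+92+3 = 653; mod 256 = 141 → 8d.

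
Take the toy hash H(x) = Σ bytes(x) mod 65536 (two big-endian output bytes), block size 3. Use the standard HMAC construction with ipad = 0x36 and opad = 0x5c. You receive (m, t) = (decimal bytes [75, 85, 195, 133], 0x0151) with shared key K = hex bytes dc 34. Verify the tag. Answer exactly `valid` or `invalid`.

valid

Key hex bytes dc 34 is 2 bytes ≤ B = 3; zero-pad to 3 bytes: K' = dc 34 00.
K' ⊕ ipad = ea 02 36; K' ⊕ opad = 80 68 5c.
Inner hash: sum = 234+2+54+75+85+195+133 = 778 → 03 0a.
Outer hash (recomputed tag): sum = 128+104+92+3+10 = 337 → 01 51.
Recomputed tag = 0151; claimed = 0151 → match.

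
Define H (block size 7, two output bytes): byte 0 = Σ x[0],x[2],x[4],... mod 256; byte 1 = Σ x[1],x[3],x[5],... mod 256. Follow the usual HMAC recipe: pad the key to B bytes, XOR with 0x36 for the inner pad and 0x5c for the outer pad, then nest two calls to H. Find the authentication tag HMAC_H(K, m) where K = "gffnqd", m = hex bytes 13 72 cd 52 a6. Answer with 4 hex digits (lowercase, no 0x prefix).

7e86

Key "gffnqd" = 67 66 66 6e 71 64 is 6 bytes ≤ B = 7; zero-pad to 7 bytes: K' = 67 66 66 6e 71 64 00.
K' ⊕ ipad = 51 50 50 58 47 52 36.  K' ⊕ opad = 3b 3a 3a 32 2d 38 5c.
Inner input = (K'⊕ipad) ∥ m = 51 50 50 58 47 52 36 ∥ 13 72 cd 52 a6.
Inner hash: even-index sum = 482 mod 256 = 226; odd-index sum = 640 mod 256 = 128 → e2 80.
Outer input = (K'⊕opad) ∥ inner = 3b 3a 3a 32 2d 38 5c ∥ e2 80.
Outer hash (tag): even-index sum = 382 mod 256 = 126; odd-index sum = 390 mod 256 = 134 → 7e 86.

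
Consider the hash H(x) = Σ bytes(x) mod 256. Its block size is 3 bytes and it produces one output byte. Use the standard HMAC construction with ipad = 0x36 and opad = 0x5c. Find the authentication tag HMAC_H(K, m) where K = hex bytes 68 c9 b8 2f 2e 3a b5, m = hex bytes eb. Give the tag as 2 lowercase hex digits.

7b

Key hex bytes 68 c9 b8 2f 2e 3a b5 is 7 bytes > B = 3, so hash it first: H(key) = 35, then zero-pad to 3 bytes: K' = 35 00 00.
K' ⊕ ipad = 03 36 36.  K' ⊕ opad = 69 5c 5c.
Inner input = (K'⊕ipad) ∥ m = 03 36 36 ∥ eb.
Inner hash: sum = 3+54+54+235 = 346; mod 256 = 90 → 5a.
Outer input = (K'⊕opad) ∥ inner = 69 5c 5c ∥ 5a.
Outer hash (tag): sum = 105+92+92+90 = 379; mod 256 = 123 → 7b.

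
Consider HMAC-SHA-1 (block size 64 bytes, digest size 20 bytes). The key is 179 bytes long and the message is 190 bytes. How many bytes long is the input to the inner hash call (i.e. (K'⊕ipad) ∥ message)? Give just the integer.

254

Key is 179 > 64 bytes, so it is hashed to 20 bytes then zero-padded to 64: |K'| = 64.
Inner input = (K'⊕ipad) ∥ m → 64 + 190 = 254 bytes.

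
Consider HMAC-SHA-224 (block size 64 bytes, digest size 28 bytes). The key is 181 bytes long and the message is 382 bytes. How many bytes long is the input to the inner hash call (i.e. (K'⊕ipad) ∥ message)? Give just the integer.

446

Key is 181 > 64 bytes, so it is hashed to 28 bytes then zero-padded to 64: |K'| = 64.
Inner input = (K'⊕ipad) ∥ m → 64 + 382 = 446 bytes.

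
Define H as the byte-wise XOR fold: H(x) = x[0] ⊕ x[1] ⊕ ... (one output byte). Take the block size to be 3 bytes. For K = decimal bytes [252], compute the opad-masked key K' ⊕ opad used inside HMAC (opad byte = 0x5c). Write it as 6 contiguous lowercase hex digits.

Key decimal bytes [252] = fc is 1 byte ≤ B = 3; zero-pad to 3 bytes: K' = fc 00 00.
XOR each byte with 0x5c: fc⊕5c=a0, 00⊕5c=5c, 00⊕5c=5c.

a05c5c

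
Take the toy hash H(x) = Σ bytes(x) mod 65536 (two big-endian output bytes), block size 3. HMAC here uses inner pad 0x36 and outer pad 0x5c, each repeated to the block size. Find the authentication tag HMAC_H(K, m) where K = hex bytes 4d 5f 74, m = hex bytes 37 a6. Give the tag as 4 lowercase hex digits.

Key hex bytes 4d 5f 74 is exactly B = 3 bytes: K' = 4d 5f 74.
K' ⊕ ipad = 7b 69 42.  K' ⊕ opad = 11 03 28.
Inner input = (K'⊕ipad) ∥ m = 7b 69 42 ∥ 37 a6.
Inner hash: sum = 123+105+66+55+166 = 515 → 02 03.
Outer input = (K'⊕opad) ∥ inner = 11 03 28 ∥ 02 03.
Outer hash (tag): sum = 17+3+40+2+3 = 65 → 00 41.

0041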